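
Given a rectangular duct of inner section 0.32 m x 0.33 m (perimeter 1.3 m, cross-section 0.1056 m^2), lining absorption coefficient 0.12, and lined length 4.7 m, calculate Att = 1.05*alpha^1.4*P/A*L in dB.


alpha^1.4 = 0.12^1.4 = 0.0513871
Attenuation rate = 1.05 * alpha^1.4 * P / A
= 1.05 * 0.0513871 * 1.3 / 0.1056 = 0.664237 dB/m
Total Att = 0.664237 * 4.7 = 3.1219 dB


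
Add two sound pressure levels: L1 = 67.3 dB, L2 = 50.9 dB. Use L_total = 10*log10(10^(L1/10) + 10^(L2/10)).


10^(67.3/10) = 5.37032e+06
10^(50.9/10) = 123027
Sum = 5.37032e+06 + 123027 = 5.49335e+06
L_total = 10*log10(5.49335e+06) = 67.398 dB


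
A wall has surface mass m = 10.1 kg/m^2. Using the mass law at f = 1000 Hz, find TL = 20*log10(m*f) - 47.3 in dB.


m * f = 10.1 * 1000 = 10100
20*log10(10100) = 80.0864 dB
TL = 80.0864 - 47.3 = 32.786 dB


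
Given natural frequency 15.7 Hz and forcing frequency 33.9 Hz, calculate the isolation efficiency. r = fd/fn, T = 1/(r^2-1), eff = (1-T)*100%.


r = 33.9 / 15.7 = 2.15924
r^2 - 1 = 2.15924^2 - 1 = 3.66232
T = 1/3.66232 = 0.273051
Efficiency = (1 - 0.273051)*100 = 72.695 %


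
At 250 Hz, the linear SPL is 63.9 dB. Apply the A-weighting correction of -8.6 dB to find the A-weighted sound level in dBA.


A-weighting table: 250 Hz -> -8.6 dB correction
SPL_A = SPL + correction = 63.9 + (-8.6) = 55.3 dBA


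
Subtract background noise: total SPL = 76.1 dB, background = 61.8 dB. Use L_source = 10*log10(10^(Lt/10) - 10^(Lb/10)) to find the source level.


10^(76.1/10) = 4.0738e+07
10^(61.8/10) = 1.51356e+06
Difference = 4.0738e+07 - 1.51356e+06 = 3.92244e+07
L_source = 10*log10(3.92244e+07) = 75.936 dB


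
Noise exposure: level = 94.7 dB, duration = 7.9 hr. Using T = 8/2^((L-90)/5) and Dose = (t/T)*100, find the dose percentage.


T_allowed = 8 / 2^((94.7 - 90)/5) = 4.16986 hr
Dose = 7.9 / 4.16986 * 100 = 189.45 %


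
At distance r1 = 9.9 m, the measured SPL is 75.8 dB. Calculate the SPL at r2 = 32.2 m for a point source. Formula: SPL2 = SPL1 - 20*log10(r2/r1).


r2/r1 = 32.2/9.9 = 3.25253
Correction = 20*log10(3.25253) = 10.2444 dB
SPL2 = 75.8 - 10.2444 = 65.556 dB


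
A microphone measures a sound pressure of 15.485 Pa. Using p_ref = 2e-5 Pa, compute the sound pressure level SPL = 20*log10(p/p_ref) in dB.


p / p_ref = 15.485 / 2e-5 = 774250
SPL = 20 * log10(774250) = 117.78 dB


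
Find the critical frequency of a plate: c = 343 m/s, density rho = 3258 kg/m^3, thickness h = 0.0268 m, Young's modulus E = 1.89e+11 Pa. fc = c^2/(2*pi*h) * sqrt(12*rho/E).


12*rho/E = 12*3258/1.89e+11 = 2.06857e-07
sqrt(12*rho/E) = sqrt(2.06857e-07) = 0.000454815
c^2/(2*pi*h) = 343^2/(2*pi*0.0268) = 698672
fc = 698672 * 0.000454815 = 317.77 Hz


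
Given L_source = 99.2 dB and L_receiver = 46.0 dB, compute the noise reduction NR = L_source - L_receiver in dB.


NR = L_source - L_receiver (difference between source and receiving room levels)
NR = 99.2 - 46.0 = 53.2 dB


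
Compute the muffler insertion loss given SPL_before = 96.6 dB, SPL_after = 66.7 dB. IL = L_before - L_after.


Insertion loss = SPL without muffler - SPL with muffler
IL = 96.6 - 66.7 = 29.9 dB


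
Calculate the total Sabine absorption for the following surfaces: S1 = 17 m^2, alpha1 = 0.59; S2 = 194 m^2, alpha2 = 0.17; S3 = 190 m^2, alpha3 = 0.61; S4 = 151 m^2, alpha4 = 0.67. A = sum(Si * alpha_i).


17 * 0.59 = 10.03
194 * 0.17 = 32.98
190 * 0.61 = 115.9
151 * 0.67 = 101.17
A_total = 10.03 + 32.98 + 115.9 + 101.17 = 260.08 m^2


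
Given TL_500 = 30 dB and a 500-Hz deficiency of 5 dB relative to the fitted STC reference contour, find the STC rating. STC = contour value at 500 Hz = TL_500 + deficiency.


By ASTM E413, STC = value of the fitted reference contour at 500 Hz.
Contour value at 500 Hz = TL_500 + deficiency = 30 + 5 = 35
STC = 35


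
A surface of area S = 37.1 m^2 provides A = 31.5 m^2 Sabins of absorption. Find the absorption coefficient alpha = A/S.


Absorption coefficient = absorbed power / incident power
alpha = A / S = 31.5 / 37.1 = 0.84906


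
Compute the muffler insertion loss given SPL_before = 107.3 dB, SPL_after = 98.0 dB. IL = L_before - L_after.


Insertion loss = SPL without muffler - SPL with muffler
IL = 107.3 - 98.0 = 9.3 dB


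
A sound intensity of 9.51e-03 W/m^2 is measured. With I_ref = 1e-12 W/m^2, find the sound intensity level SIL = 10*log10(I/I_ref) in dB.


I / I_ref = 9.51e-03 / 1e-12 = 9.51e+09
SIL = 10 * log10(9.51e+09) = 99.782 dB


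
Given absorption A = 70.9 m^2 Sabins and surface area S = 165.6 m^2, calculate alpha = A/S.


Absorption coefficient = absorbed power / incident power
alpha = A / S = 70.9 / 165.6 = 0.42814


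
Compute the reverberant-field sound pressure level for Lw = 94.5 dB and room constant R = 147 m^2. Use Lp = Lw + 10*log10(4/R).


4/R = 4/147 = 0.0272109
Lp = 94.5 + 10*log10(0.0272109) = 78.847 dB


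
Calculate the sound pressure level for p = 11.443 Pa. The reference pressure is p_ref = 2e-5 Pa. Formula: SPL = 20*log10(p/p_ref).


p / p_ref = 11.443 / 2e-5 = 572150
SPL = 20 * log10(572150) = 115.15 dB


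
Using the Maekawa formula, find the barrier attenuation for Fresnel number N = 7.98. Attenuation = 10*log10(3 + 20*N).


3 + 20*N = 3 + 20*7.98 = 162.6
Att = 10*log10(162.6) = 22.111 dB


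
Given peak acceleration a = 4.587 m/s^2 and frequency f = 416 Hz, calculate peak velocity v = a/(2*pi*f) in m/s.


omega = 2*pi*f = 2*pi*416 = 2613.81 rad/s
v = a / omega = 4.587 / 2613.81 = 0.0017549 m/s


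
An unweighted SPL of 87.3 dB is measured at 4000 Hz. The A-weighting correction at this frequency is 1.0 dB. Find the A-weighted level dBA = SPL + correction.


A-weighting table: 4000 Hz -> 1.0 dB correction
SPL_A = SPL + correction = 87.3 + (1.0) = 88.3 dBA


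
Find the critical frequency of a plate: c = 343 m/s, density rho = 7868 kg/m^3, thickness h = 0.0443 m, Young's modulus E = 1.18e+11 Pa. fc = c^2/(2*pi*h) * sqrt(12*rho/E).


12*rho/E = 12*7868/1.18e+11 = 8.00136e-07
sqrt(12*rho/E) = sqrt(8.00136e-07) = 0.000894503
c^2/(2*pi*h) = 343^2/(2*pi*0.0443) = 422673
fc = 422673 * 0.000894503 = 378.08 Hz


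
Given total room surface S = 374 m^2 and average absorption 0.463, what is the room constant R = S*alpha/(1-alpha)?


R = 374 * 0.463 / (1 - 0.463) = 322.46 m^2


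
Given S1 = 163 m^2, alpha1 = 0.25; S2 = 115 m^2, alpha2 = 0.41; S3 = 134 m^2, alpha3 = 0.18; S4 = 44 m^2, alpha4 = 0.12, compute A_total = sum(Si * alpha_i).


163 * 0.25 = 40.75
115 * 0.41 = 47.15
134 * 0.18 = 24.12
44 * 0.12 = 5.28
A_total = 40.75 + 47.15 + 24.12 + 5.28 = 117.3 m^2


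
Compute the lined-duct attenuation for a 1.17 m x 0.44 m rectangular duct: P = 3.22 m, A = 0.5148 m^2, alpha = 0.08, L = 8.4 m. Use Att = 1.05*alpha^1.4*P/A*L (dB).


alpha^1.4 = 0.08^1.4 = 0.029129
Attenuation rate = 1.05 * alpha^1.4 * P / A
= 1.05 * 0.029129 * 3.22 / 0.5148 = 0.191308 dB/m
Total Att = 0.191308 * 8.4 = 1.607 dB


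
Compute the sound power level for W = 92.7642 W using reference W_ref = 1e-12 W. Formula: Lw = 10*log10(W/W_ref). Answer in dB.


W / W_ref = 92.7642 / 1e-12 = 9.27642e+13
Lw = 10 * log10(9.27642e+13) = 139.67 dB


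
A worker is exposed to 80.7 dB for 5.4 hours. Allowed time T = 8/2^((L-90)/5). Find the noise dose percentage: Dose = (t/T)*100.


T_allowed = 8 / 2^((80.7 - 90)/5) = 29.0406 hr
Dose = 5.4 / 29.0406 * 100 = 18.595 %


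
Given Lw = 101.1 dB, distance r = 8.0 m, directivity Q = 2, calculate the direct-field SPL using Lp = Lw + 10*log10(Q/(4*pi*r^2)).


4*pi*r^2 = 4*pi*8.0^2 = 804.248 m^2
Q / (4*pi*r^2) = 2 / 804.248 = 0.0024868
Lp = 101.1 + 10*log10(0.0024868) = 75.056 dB


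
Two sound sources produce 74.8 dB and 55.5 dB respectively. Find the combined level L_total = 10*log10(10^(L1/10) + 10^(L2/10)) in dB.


10^(74.8/10) = 3.01995e+07
10^(55.5/10) = 354813
Sum = 3.01995e+07 + 354813 = 3.05543e+07
L_total = 10*log10(3.05543e+07) = 74.851 dB


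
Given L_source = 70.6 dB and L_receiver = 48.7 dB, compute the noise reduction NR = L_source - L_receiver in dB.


NR = L_source - L_receiver (difference between source and receiving room levels)
NR = 70.6 - 48.7 = 21.9 dB


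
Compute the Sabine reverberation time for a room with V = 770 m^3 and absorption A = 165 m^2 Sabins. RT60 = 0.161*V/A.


RT60 = 0.161 * 770 / 165 = 0.75133 s


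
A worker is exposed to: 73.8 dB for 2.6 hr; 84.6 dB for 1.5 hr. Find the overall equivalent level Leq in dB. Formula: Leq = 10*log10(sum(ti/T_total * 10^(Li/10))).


T_total = 2.6 + 1.5 = 4.1 hr
(2.6/4.1) * 10^(73.8/10) = 1.52121e+07
(1.5/4.1) * 10^(84.6/10) = 1.05513e+08
Sum = 1.52121e+07 + 1.05513e+08 = 1.20725e+08
Leq = 10*log10(1.20725e+08) = 80.818 dB


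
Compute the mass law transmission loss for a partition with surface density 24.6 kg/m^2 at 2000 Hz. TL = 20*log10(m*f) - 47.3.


m * f = 24.6 * 2000 = 49200
20*log10(49200) = 93.8393 dB
TL = 93.8393 - 47.3 = 46.539 dB


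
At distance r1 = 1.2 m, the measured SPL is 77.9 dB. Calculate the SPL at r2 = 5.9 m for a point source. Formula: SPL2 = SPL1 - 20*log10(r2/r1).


r2/r1 = 5.9/1.2 = 4.91667
Correction = 20*log10(4.91667) = 13.8334 dB
SPL2 = 77.9 - 13.8334 = 64.067 dB


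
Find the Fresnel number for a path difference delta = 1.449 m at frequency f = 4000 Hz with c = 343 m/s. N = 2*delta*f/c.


N = 2*delta*f/c = 2*delta/lambda, where lambda = c/f
lambda = 343 / 4000 = 0.08575 m
N = 2 * 1.449 / 0.08575 = 33.796


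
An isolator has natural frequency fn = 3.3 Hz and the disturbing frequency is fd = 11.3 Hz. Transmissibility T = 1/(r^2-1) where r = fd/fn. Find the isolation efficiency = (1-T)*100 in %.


r = 11.3 / 3.3 = 3.42424
r^2 - 1 = 3.42424^2 - 1 = 10.7254
T = 1/10.7254 = 0.0932366
Efficiency = (1 - 0.0932366)*100 = 90.676 %


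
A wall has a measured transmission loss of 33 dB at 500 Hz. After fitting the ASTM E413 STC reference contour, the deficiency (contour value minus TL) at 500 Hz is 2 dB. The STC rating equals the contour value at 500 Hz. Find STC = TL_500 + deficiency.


By ASTM E413, STC = value of the fitted reference contour at 500 Hz.
Contour value at 500 Hz = TL_500 + deficiency = 33 + 2 = 35
STC = 35


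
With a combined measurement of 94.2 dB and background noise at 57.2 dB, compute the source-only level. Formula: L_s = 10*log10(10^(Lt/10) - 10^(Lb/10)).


10^(94.2/10) = 2.63027e+09
10^(57.2/10) = 524807
Difference = 2.63027e+09 - 524807 = 2.62975e+09
L_source = 10*log10(2.62975e+09) = 94.199 dB


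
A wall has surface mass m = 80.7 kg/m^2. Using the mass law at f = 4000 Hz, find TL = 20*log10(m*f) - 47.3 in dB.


m * f = 80.7 * 4000 = 322800
20*log10(322800) = 110.179 dB
TL = 110.179 - 47.3 = 62.879 dB


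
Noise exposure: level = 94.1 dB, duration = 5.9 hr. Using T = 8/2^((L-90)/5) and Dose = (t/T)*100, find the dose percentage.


T_allowed = 8 / 2^((94.1 - 90)/5) = 4.53154 hr
Dose = 5.9 / 4.53154 * 100 = 130.2 %


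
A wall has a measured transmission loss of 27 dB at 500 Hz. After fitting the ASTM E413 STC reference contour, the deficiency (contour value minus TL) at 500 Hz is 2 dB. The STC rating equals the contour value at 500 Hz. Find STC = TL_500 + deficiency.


By ASTM E413, STC = value of the fitted reference contour at 500 Hz.
Contour value at 500 Hz = TL_500 + deficiency = 27 + 2 = 29
STC = 29


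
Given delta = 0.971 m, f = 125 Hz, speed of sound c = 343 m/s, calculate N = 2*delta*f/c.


N = 2*delta*f/c = 2*delta/lambda, where lambda = c/f
lambda = 343 / 125 = 2.744 m
N = 2 * 0.971 / 2.744 = 0.70773


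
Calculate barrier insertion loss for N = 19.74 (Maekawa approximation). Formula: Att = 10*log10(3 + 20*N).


3 + 20*N = 3 + 20*19.74 = 397.8
Att = 10*log10(397.8) = 25.997 dB


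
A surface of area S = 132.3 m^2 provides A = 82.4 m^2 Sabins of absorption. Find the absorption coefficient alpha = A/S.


Absorption coefficient = absorbed power / incident power
alpha = A / S = 82.4 / 132.3 = 0.62283


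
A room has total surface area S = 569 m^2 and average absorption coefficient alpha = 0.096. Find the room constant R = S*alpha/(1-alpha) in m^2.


R = 569 * 0.096 / (1 - 0.096) = 60.425 m^2


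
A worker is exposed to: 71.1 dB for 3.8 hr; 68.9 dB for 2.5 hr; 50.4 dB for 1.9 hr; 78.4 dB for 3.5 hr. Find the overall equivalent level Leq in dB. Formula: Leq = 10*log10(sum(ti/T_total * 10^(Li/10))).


T_total = 3.8 + 2.5 + 1.9 + 3.5 = 11.7 hr
(3.8/11.7) * 10^(71.1/10) = 4.18406e+06
(2.5/11.7) * 10^(68.9/10) = 1.65865e+06
(1.9/11.7) * 10^(50.4/10) = 17806.1
(3.5/11.7) * 10^(78.4/10) = 2.06958e+07
Sum = 4.18406e+06 + 1.65865e+06 + 17806.1 + 2.06958e+07 = 2.65563e+07
Leq = 10*log10(2.65563e+07) = 74.242 dB


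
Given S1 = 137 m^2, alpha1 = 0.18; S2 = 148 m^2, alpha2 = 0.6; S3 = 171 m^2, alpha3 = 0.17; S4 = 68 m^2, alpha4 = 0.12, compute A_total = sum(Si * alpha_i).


137 * 0.18 = 24.66
148 * 0.6 = 88.8
171 * 0.17 = 29.07
68 * 0.12 = 8.16
A_total = 24.66 + 88.8 + 29.07 + 8.16 = 150.69 m^2


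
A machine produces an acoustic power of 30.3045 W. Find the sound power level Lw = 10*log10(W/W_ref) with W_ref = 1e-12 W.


W / W_ref = 30.3045 / 1e-12 = 3.03045e+13
Lw = 10 * log10(3.03045e+13) = 134.82 dB


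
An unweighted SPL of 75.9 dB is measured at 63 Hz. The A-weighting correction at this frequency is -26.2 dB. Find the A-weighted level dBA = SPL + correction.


A-weighting table: 63 Hz -> -26.2 dB correction
SPL_A = SPL + correction = 75.9 + (-26.2) = 49.7 dBA


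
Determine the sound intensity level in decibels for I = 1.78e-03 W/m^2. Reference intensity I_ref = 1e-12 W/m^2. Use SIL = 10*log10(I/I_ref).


I / I_ref = 1.78e-03 / 1e-12 = 1.78e+09
SIL = 10 * log10(1.78e+09) = 92.504 dB


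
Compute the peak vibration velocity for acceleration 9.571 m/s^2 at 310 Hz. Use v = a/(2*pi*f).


omega = 2*pi*f = 2*pi*310 = 1947.79 rad/s
v = a / omega = 9.571 / 1947.79 = 0.0049138 m/s


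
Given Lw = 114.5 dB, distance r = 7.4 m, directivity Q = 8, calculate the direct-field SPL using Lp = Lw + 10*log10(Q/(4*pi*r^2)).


4*pi*r^2 = 4*pi*7.4^2 = 688.134 m^2
Q / (4*pi*r^2) = 8 / 688.134 = 0.0116256
Lp = 114.5 + 10*log10(0.0116256) = 95.154 dB


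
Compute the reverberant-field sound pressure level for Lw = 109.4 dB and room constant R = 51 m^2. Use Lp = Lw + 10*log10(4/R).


4/R = 4/51 = 0.0784314
Lp = 109.4 + 10*log10(0.0784314) = 98.345 dB


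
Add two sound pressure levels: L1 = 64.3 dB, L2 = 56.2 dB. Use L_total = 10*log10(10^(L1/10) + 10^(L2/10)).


10^(64.3/10) = 2.69153e+06
10^(56.2/10) = 416869
Sum = 2.69153e+06 + 416869 = 3.1084e+06
L_total = 10*log10(3.1084e+06) = 64.925 dB


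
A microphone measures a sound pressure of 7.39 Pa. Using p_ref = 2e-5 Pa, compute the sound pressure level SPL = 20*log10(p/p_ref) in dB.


p / p_ref = 7.39 / 2e-5 = 369500
SPL = 20 * log10(369500) = 111.35 dB


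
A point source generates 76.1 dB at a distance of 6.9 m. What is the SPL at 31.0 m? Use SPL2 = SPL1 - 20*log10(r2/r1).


r2/r1 = 31.0/6.9 = 4.49275
Correction = 20*log10(4.49275) = 13.0502 dB
SPL2 = 76.1 - 13.0502 = 63.05 dB


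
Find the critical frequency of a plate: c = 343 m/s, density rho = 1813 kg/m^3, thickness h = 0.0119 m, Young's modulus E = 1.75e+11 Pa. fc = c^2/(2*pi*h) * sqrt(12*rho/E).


12*rho/E = 12*1813/1.75e+11 = 1.2432e-07
sqrt(12*rho/E) = sqrt(1.2432e-07) = 0.00035259
c^2/(2*pi*h) = 343^2/(2*pi*0.0119) = 1.57348e+06
fc = 1.57348e+06 * 0.00035259 = 554.79 Hz


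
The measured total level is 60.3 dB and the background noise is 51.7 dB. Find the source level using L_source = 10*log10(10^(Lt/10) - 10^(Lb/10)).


10^(60.3/10) = 1.07152e+06
10^(51.7/10) = 147911
Difference = 1.07152e+06 - 147911 = 923609
L_source = 10*log10(923609) = 59.655 dB


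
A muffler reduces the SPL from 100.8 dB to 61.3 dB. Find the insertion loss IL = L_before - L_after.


Insertion loss = SPL without muffler - SPL with muffler
IL = 100.8 - 61.3 = 39.5 dB


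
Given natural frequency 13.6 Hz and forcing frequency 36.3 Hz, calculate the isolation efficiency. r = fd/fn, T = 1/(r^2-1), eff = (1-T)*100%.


r = 36.3 / 13.6 = 2.66912
r^2 - 1 = 2.66912^2 - 1 = 6.1242
T = 1/6.1242 = 0.163287
Efficiency = (1 - 0.163287)*100 = 83.671 %


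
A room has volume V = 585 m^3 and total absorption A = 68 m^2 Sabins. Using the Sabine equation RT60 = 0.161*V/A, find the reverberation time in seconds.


RT60 = 0.161 * 585 / 68 = 1.3851 s


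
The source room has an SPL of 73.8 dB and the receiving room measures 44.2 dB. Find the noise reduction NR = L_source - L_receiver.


NR = L_source - L_receiver (difference between source and receiving room levels)
NR = 73.8 - 44.2 = 29.6 dB


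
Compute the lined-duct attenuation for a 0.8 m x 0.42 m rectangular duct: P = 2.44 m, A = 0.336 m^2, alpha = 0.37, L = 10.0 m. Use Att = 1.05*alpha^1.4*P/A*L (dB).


alpha^1.4 = 0.37^1.4 = 0.248589
Attenuation rate = 1.05 * alpha^1.4 * P / A
= 1.05 * 0.248589 * 2.44 / 0.336 = 1.89549 dB/m
Total Att = 1.89549 * 10.0 = 18.955 dB


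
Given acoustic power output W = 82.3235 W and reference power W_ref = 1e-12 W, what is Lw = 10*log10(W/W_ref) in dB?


W / W_ref = 82.3235 / 1e-12 = 8.23235e+13
Lw = 10 * log10(8.23235e+13) = 139.16 dB


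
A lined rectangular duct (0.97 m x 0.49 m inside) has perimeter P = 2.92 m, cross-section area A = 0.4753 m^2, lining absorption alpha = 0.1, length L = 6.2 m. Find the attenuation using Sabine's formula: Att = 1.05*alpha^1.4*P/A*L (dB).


alpha^1.4 = 0.1^1.4 = 0.0398107
Attenuation rate = 1.05 * alpha^1.4 * P / A
= 1.05 * 0.0398107 * 2.92 / 0.4753 = 0.256805 dB/m
Total Att = 0.256805 * 6.2 = 1.5922 dB


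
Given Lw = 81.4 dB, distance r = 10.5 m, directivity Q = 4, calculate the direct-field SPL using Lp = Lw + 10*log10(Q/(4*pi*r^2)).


4*pi*r^2 = 4*pi*10.5^2 = 1385.44 m^2
Q / (4*pi*r^2) = 4 / 1385.44 = 0.00288717
Lp = 81.4 + 10*log10(0.00288717) = 56.005 dB


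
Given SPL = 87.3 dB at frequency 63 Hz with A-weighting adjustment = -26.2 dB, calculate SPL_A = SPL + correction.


A-weighting table: 63 Hz -> -26.2 dB correction
SPL_A = SPL + correction = 87.3 + (-26.2) = 61.1 dBA


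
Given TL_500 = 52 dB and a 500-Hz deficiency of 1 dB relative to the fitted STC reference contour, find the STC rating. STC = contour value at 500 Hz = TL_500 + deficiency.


By ASTM E413, STC = value of the fitted reference contour at 500 Hz.
Contour value at 500 Hz = TL_500 + deficiency = 52 + 1 = 53
STC = 53


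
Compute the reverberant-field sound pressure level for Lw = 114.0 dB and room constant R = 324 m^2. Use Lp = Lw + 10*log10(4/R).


4/R = 4/324 = 0.0123457
Lp = 114.0 + 10*log10(0.0123457) = 94.915 dB


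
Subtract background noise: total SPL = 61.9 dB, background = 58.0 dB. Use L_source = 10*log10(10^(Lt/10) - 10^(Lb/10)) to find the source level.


10^(61.9/10) = 1.54882e+06
10^(58.0/10) = 630957
Difference = 1.54882e+06 - 630957 = 917863
L_source = 10*log10(917863) = 59.628 dB


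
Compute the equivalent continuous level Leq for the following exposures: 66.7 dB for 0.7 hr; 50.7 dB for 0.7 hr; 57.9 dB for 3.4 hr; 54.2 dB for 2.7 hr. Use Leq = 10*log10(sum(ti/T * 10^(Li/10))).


T_total = 0.7 + 0.7 + 3.4 + 2.7 = 7.5 hr
(0.7/7.5) * 10^(66.7/10) = 436553
(0.7/7.5) * 10^(50.7/10) = 10965.7
(3.4/7.5) * 10^(57.9/10) = 279523
(2.7/7.5) * 10^(54.2/10) = 94689.6
Sum = 436553 + 10965.7 + 279523 + 94689.6 = 821731
Leq = 10*log10(821731) = 59.147 dB


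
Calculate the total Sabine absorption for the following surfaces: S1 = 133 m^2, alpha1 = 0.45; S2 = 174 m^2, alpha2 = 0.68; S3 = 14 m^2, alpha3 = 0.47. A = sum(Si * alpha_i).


133 * 0.45 = 59.85
174 * 0.68 = 118.32
14 * 0.47 = 6.58
A_total = 59.85 + 118.32 + 6.58 = 184.75 m^2


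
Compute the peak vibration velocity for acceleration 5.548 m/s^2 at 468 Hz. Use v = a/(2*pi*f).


omega = 2*pi*f = 2*pi*468 = 2940.53 rad/s
v = a / omega = 5.548 / 2940.53 = 0.0018867 m/s


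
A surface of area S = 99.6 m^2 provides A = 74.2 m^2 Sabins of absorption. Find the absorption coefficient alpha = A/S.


Absorption coefficient = absorbed power / incident power
alpha = A / S = 74.2 / 99.6 = 0.74498


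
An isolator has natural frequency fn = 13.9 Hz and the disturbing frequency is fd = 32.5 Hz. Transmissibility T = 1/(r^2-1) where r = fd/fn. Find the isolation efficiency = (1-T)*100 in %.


r = 32.5 / 13.9 = 2.33813
r^2 - 1 = 2.33813^2 - 1 = 4.46685
T = 1/4.46685 = 0.223871
Efficiency = (1 - 0.223871)*100 = 77.613 %


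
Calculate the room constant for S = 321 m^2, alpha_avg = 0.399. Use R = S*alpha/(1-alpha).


R = 321 * 0.399 / (1 - 0.399) = 213.11 m^2


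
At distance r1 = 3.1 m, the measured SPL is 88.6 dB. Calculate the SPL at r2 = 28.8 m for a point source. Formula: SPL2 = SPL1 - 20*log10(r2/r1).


r2/r1 = 28.8/3.1 = 9.29032
Correction = 20*log10(9.29032) = 19.3606 dB
SPL2 = 88.6 - 19.3606 = 69.239 dB


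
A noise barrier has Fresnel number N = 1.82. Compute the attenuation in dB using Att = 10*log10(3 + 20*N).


3 + 20*N = 3 + 20*1.82 = 39.4
Att = 10*log10(39.4) = 15.955 dB


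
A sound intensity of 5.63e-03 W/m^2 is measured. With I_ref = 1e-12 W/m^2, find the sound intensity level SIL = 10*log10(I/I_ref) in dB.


I / I_ref = 5.63e-03 / 1e-12 = 5.63e+09
SIL = 10 * log10(5.63e+09) = 97.505 dB


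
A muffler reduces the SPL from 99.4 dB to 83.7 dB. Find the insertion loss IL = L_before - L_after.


Insertion loss = SPL without muffler - SPL with muffler
IL = 99.4 - 83.7 = 15.7 dB


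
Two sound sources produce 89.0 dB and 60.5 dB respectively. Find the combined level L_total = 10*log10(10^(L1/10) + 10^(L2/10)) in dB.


10^(89.0/10) = 7.94328e+08
10^(60.5/10) = 1.12202e+06
Sum = 7.94328e+08 + 1.12202e+06 = 7.9545e+08
L_total = 10*log10(7.9545e+08) = 89.006 dB


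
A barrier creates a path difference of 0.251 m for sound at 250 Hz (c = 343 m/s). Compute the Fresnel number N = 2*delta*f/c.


N = 2*delta*f/c = 2*delta/lambda, where lambda = c/f
lambda = 343 / 250 = 1.372 m
N = 2 * 0.251 / 1.372 = 0.36589


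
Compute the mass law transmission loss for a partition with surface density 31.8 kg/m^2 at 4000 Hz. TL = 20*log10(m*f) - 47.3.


m * f = 31.8 * 4000 = 127200
20*log10(127200) = 102.09 dB
TL = 102.09 - 47.3 = 54.79 dB


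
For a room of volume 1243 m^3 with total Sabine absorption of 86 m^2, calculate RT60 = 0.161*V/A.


RT60 = 0.161 * 1243 / 86 = 2.327 s


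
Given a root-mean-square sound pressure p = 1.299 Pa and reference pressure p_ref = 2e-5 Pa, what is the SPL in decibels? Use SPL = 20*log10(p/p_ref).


p / p_ref = 1.299 / 2e-5 = 64950
SPL = 20 * log10(64950) = 96.252 dB


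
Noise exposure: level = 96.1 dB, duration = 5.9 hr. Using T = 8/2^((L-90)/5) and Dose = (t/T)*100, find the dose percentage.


T_allowed = 8 / 2^((96.1 - 90)/5) = 3.43426 hr
Dose = 5.9 / 3.43426 * 100 = 171.8 %


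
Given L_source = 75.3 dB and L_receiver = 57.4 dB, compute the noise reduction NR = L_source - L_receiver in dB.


NR = L_source - L_receiver (difference between source and receiving room levels)
NR = 75.3 - 57.4 = 17.9 dB


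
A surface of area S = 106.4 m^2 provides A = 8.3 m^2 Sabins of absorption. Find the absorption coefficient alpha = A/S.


Absorption coefficient = absorbed power / incident power
alpha = A / S = 8.3 / 106.4 = 0.078008


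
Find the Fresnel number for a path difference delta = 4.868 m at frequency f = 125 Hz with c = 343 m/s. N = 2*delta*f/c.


N = 2*delta*f/c = 2*delta/lambda, where lambda = c/f
lambda = 343 / 125 = 2.744 m
N = 2 * 4.868 / 2.744 = 3.5481


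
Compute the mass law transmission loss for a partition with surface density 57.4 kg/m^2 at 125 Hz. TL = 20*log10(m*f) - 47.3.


m * f = 57.4 * 125 = 7175
20*log10(7175) = 77.1164 dB
TL = 77.1164 - 47.3 = 29.816 dB


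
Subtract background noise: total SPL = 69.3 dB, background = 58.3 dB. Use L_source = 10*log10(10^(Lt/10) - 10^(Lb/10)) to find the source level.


10^(69.3/10) = 8.51138e+06
10^(58.3/10) = 676083
Difference = 8.51138e+06 - 676083 = 7.8353e+06
L_source = 10*log10(7.8353e+06) = 68.941 dB


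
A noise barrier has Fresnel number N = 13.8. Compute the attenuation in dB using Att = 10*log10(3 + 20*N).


3 + 20*N = 3 + 20*13.8 = 279
Att = 10*log10(279) = 24.456 dB


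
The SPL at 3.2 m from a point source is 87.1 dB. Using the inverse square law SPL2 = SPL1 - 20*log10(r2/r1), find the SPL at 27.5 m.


r2/r1 = 27.5/3.2 = 8.59375
Correction = 20*log10(8.59375) = 18.6837 dB
SPL2 = 87.1 - 18.6837 = 68.416 dB


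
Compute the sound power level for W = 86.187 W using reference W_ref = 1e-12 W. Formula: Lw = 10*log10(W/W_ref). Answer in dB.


W / W_ref = 86.187 / 1e-12 = 8.6187e+13
Lw = 10 * log10(8.6187e+13) = 139.35 dB


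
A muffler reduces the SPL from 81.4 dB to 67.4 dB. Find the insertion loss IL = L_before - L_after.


Insertion loss = SPL without muffler - SPL with muffler
IL = 81.4 - 67.4 = 14 dB


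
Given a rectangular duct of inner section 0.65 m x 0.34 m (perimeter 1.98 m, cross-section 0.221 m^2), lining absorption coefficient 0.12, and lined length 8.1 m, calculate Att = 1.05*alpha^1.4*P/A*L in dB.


alpha^1.4 = 0.12^1.4 = 0.0513871
Attenuation rate = 1.05 * alpha^1.4 * P / A
= 1.05 * 0.0513871 * 1.98 / 0.221 = 0.483411 dB/m
Total Att = 0.483411 * 8.1 = 3.9156 dB


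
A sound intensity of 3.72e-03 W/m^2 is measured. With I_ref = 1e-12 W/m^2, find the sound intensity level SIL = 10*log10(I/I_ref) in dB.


I / I_ref = 3.72e-03 / 1e-12 = 3.72e+09
SIL = 10 * log10(3.72e+09) = 95.705 dB


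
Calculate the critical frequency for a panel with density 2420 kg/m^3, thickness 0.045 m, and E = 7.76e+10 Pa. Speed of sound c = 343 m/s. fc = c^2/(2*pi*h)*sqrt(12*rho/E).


12*rho/E = 12*2420/7.76e+10 = 3.74227e-07
sqrt(12*rho/E) = sqrt(3.74227e-07) = 0.000611741
c^2/(2*pi*h) = 343^2/(2*pi*0.045) = 416098
fc = 416098 * 0.000611741 = 254.54 Hz


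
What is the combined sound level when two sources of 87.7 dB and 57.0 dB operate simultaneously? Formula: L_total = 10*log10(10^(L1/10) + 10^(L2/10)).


10^(87.7/10) = 5.88844e+08
10^(57.0/10) = 501187
Sum = 5.88844e+08 + 501187 = 5.89345e+08
L_total = 10*log10(5.89345e+08) = 87.704 dB


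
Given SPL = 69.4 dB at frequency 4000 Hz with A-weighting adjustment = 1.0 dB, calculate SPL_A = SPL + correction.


A-weighting table: 4000 Hz -> 1.0 dB correction
SPL_A = SPL + correction = 69.4 + (1.0) = 70.4 dBA


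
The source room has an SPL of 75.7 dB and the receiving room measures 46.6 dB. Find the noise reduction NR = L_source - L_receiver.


NR = L_source - L_receiver (difference between source and receiving room levels)
NR = 75.7 - 46.6 = 29.1 dB


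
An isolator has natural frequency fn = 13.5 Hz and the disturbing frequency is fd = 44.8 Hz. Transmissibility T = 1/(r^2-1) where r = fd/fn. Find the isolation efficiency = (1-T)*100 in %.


r = 44.8 / 13.5 = 3.31852
r^2 - 1 = 3.31852^2 - 1 = 10.0126
T = 1/10.0126 = 0.0998742
Efficiency = (1 - 0.0998742)*100 = 90.013 %


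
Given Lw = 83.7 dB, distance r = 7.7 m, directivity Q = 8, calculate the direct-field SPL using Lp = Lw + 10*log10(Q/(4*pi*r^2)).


4*pi*r^2 = 4*pi*7.7^2 = 745.06 m^2
Q / (4*pi*r^2) = 8 / 745.06 = 0.0107374
Lp = 83.7 + 10*log10(0.0107374) = 64.009 dB


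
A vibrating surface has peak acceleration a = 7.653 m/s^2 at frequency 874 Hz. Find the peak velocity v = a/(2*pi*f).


omega = 2*pi*f = 2*pi*874 = 5491.5 rad/s
v = a / omega = 7.653 / 5491.5 = 0.0013936 m/s


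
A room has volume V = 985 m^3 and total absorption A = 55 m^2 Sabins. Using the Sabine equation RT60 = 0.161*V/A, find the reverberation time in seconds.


RT60 = 0.161 * 985 / 55 = 2.8834 s


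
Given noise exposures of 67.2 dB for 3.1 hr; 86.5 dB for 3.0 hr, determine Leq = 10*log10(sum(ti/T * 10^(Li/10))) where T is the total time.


T_total = 3.1 + 3.0 = 6.1 hr
(3.1/6.1) * 10^(67.2/10) = 2.66705e+06
(3.0/6.1) * 10^(86.5/10) = 2.1968e+08
Sum = 2.66705e+06 + 2.1968e+08 = 2.22347e+08
Leq = 10*log10(2.22347e+08) = 83.47 dB


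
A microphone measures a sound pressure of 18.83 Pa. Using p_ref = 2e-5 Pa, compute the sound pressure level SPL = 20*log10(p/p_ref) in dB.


p / p_ref = 18.83 / 2e-5 = 941500
SPL = 20 * log10(941500) = 119.48 dB


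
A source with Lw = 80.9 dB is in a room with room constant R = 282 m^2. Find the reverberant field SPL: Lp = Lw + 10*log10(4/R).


4/R = 4/282 = 0.0141844
Lp = 80.9 + 10*log10(0.0141844) = 62.418 dB


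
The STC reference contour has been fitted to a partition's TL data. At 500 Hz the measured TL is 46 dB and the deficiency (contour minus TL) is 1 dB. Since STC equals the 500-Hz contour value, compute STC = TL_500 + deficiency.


By ASTM E413, STC = value of the fitted reference contour at 500 Hz.
Contour value at 500 Hz = TL_500 + deficiency = 46 + 1 = 47
STC = 47


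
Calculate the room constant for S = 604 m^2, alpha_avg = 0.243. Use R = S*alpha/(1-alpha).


R = 604 * 0.243 / (1 - 0.243) = 193.89 m^2


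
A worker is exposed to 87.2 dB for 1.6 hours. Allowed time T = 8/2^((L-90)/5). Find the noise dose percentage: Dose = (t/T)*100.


T_allowed = 8 / 2^((87.2 - 90)/5) = 11.7942 hr
Dose = 1.6 / 11.7942 * 100 = 13.566 %


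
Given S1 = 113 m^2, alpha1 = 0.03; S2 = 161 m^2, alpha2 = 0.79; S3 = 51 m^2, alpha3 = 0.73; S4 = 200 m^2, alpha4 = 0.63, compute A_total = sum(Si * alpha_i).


113 * 0.03 = 3.39
161 * 0.79 = 127.19
51 * 0.73 = 37.23
200 * 0.63 = 126
A_total = 3.39 + 127.19 + 37.23 + 126 = 293.81 m^2


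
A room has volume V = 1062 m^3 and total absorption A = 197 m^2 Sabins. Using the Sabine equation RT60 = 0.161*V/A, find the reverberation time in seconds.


RT60 = 0.161 * 1062 / 197 = 0.86793 s


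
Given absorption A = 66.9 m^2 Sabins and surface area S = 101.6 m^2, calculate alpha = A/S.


Absorption coefficient = absorbed power / incident power
alpha = A / S = 66.9 / 101.6 = 0.65846


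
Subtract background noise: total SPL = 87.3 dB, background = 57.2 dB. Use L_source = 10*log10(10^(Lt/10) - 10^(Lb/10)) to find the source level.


10^(87.3/10) = 5.37032e+08
10^(57.2/10) = 524807
Difference = 5.37032e+08 - 524807 = 5.36507e+08
L_source = 10*log10(5.36507e+08) = 87.296 dB


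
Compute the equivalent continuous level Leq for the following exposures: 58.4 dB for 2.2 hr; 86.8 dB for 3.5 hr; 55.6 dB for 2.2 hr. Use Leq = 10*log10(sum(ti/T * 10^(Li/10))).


T_total = 2.2 + 3.5 + 2.2 = 7.9 hr
(2.2/7.9) * 10^(58.4/10) = 192662
(3.5/7.9) * 10^(86.8/10) = 2.12051e+08
(2.2/7.9) * 10^(55.6/10) = 101110
Sum = 192662 + 2.12051e+08 + 101110 = 2.12345e+08
Leq = 10*log10(2.12345e+08) = 83.27 dB


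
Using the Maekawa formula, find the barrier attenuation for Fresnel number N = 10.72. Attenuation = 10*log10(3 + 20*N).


3 + 20*N = 3 + 20*10.72 = 217.4
Att = 10*log10(217.4) = 23.373 dB


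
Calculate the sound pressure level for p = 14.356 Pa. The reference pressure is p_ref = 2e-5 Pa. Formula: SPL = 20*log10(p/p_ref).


p / p_ref = 14.356 / 2e-5 = 717800
SPL = 20 * log10(717800) = 117.12 dB


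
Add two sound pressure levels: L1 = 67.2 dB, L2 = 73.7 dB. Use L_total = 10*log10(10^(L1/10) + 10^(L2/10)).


10^(67.2/10) = 5.24807e+06
10^(73.7/10) = 2.34423e+07
Sum = 5.24807e+06 + 2.34423e+07 = 2.86904e+07
L_total = 10*log10(2.86904e+07) = 74.577 dB


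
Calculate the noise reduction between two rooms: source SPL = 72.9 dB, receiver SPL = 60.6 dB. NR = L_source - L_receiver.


NR = L_source - L_receiver (difference between source and receiving room levels)
NR = 72.9 - 60.6 = 12.3 dB


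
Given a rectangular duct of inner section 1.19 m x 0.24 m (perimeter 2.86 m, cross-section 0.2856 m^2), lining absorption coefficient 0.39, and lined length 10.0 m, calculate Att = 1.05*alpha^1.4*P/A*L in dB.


alpha^1.4 = 0.39^1.4 = 0.267603
Attenuation rate = 1.05 * alpha^1.4 * P / A
= 1.05 * 0.267603 * 2.86 / 0.2856 = 2.81377 dB/m
Total Att = 2.81377 * 10.0 = 28.138 dB


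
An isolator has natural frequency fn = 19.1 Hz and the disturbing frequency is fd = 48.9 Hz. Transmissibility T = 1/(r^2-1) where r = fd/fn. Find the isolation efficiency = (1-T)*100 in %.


r = 48.9 / 19.1 = 2.56021
r^2 - 1 = 2.56021^2 - 1 = 5.55468
T = 1/5.55468 = 0.180028
Efficiency = (1 - 0.180028)*100 = 81.997 %


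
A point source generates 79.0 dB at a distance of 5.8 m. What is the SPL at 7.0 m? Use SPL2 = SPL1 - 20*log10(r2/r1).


r2/r1 = 7.0/5.8 = 1.2069
Correction = 20*log10(1.2069) = 1.63343 dB
SPL2 = 79.0 - 1.63343 = 77.367 dB


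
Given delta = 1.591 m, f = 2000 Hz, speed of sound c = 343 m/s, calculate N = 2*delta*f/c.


N = 2*delta*f/c = 2*delta/lambda, where lambda = c/f
lambda = 343 / 2000 = 0.1715 m
N = 2 * 1.591 / 0.1715 = 18.554


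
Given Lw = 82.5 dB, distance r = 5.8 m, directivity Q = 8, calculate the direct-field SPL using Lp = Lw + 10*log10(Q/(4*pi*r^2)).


4*pi*r^2 = 4*pi*5.8^2 = 422.733 m^2
Q / (4*pi*r^2) = 8 / 422.733 = 0.0189245
Lp = 82.5 + 10*log10(0.0189245) = 65.27 dB


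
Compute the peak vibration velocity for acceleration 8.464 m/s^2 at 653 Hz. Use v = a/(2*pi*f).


omega = 2*pi*f = 2*pi*653 = 4102.92 rad/s
v = a / omega = 8.464 / 4102.92 = 0.0020629 m/s


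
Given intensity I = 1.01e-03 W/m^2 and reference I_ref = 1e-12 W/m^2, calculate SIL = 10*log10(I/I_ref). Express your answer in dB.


I / I_ref = 1.01e-03 / 1e-12 = 1.01e+09
SIL = 10 * log10(1.01e+09) = 90.043 dB


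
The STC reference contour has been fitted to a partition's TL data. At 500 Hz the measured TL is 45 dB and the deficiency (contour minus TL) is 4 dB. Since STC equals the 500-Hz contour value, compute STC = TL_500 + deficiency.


By ASTM E413, STC = value of the fitted reference contour at 500 Hz.
Contour value at 500 Hz = TL_500 + deficiency = 45 + 4 = 49
STC = 49


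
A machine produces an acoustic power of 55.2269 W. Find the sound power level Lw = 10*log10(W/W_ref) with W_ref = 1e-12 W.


W / W_ref = 55.2269 / 1e-12 = 5.52269e+13
Lw = 10 * log10(5.52269e+13) = 137.42 dB


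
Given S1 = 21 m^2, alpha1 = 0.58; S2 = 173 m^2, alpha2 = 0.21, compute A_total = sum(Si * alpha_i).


21 * 0.58 = 12.18
173 * 0.21 = 36.33
A_total = 12.18 + 36.33 = 48.51 m^2


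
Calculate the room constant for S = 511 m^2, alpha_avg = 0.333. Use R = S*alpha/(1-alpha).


R = 511 * 0.333 / (1 - 0.333) = 255.12 m^2


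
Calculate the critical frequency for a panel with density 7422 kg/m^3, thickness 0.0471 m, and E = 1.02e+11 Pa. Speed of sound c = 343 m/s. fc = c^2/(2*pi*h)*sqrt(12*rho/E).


12*rho/E = 12*7422/1.02e+11 = 8.73176e-07
sqrt(12*rho/E) = sqrt(8.73176e-07) = 0.000934439
c^2/(2*pi*h) = 343^2/(2*pi*0.0471) = 397546
fc = 397546 * 0.000934439 = 371.48 Hz


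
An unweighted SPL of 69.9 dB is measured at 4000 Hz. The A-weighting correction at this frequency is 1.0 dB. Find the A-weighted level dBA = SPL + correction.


A-weighting table: 4000 Hz -> 1.0 dB correction
SPL_A = SPL + correction = 69.9 + (1.0) = 70.9 dBA


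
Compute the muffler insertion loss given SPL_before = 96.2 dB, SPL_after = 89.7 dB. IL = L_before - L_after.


Insertion loss = SPL without muffler - SPL with muffler
IL = 96.2 - 89.7 = 6.5 dB


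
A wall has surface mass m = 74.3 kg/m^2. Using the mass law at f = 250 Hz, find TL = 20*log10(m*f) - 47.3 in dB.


m * f = 74.3 * 250 = 18575
20*log10(18575) = 85.3786 dB
TL = 85.3786 - 47.3 = 38.079 dB


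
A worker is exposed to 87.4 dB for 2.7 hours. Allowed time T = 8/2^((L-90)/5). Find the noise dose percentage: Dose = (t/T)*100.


T_allowed = 8 / 2^((87.4 - 90)/5) = 11.4716 hr
Dose = 2.7 / 11.4716 * 100 = 23.536 %


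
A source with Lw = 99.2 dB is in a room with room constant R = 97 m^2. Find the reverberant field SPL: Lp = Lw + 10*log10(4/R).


4/R = 4/97 = 0.0412371
Lp = 99.2 + 10*log10(0.0412371) = 85.353 dB


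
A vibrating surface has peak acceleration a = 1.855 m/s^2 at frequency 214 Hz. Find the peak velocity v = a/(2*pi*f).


omega = 2*pi*f = 2*pi*214 = 1344.6 rad/s
v = a / omega = 1.855 / 1344.6 = 0.0013796 m/s


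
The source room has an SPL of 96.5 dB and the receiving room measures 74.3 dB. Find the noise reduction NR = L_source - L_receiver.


NR = L_source - L_receiver (difference between source and receiving room levels)
NR = 96.5 - 74.3 = 22.2 dB


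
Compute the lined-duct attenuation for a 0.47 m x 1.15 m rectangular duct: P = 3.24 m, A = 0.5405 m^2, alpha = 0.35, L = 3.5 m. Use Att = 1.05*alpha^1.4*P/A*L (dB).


alpha^1.4 = 0.35^1.4 = 0.229983
Attenuation rate = 1.05 * alpha^1.4 * P / A
= 1.05 * 0.229983 * 3.24 / 0.5405 = 1.44755 dB/m
Total Att = 1.44755 * 3.5 = 5.0664 dB


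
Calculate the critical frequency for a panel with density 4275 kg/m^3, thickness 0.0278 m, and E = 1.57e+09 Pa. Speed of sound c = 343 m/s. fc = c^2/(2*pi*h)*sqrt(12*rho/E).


12*rho/E = 12*4275/1.57e+09 = 3.26752e-05
sqrt(12*rho/E) = sqrt(3.26752e-05) = 0.00571622
c^2/(2*pi*h) = 343^2/(2*pi*0.0278) = 673540
fc = 673540 * 0.00571622 = 3850.1 Hz


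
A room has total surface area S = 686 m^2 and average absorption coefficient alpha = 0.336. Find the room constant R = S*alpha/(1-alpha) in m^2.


R = 686 * 0.336 / (1 - 0.336) = 347.13 m^2


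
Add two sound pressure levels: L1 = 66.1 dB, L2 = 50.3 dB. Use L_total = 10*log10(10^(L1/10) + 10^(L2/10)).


10^(66.1/10) = 4.0738e+06
10^(50.3/10) = 107152
Sum = 4.0738e+06 + 107152 = 4.18095e+06
L_total = 10*log10(4.18095e+06) = 66.213 dB


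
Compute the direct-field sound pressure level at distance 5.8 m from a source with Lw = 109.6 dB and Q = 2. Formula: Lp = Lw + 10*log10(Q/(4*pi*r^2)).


4*pi*r^2 = 4*pi*5.8^2 = 422.733 m^2
Q / (4*pi*r^2) = 2 / 422.733 = 0.00473112
Lp = 109.6 + 10*log10(0.00473112) = 86.35 dB


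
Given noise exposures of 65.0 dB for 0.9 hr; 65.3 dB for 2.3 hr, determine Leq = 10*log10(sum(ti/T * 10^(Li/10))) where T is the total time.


T_total = 0.9 + 2.3 = 3.2 hr
(0.9/3.2) * 10^(65.0/10) = 889391
(2.3/3.2) * 10^(65.3/10) = 2.43544e+06
Sum = 889391 + 2.43544e+06 = 3.32483e+06
Leq = 10*log10(3.32483e+06) = 65.218 dB


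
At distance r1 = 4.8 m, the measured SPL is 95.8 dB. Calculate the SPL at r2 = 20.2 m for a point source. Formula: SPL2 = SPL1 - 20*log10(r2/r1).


r2/r1 = 20.2/4.8 = 4.20833
Correction = 20*log10(4.20833) = 12.4822 dB
SPL2 = 95.8 - 12.4822 = 83.318 dB


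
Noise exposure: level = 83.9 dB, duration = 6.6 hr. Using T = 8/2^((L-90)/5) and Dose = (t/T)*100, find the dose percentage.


T_allowed = 8 / 2^((83.9 - 90)/5) = 18.6357 hr
Dose = 6.6 / 18.6357 * 100 = 35.416 %


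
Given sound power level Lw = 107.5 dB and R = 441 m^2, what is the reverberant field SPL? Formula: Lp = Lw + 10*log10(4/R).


4/R = 4/441 = 0.00907029
Lp = 107.5 + 10*log10(0.00907029) = 87.076 dB


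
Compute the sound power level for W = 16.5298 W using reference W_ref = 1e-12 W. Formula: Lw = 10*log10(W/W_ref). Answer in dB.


W / W_ref = 16.5298 / 1e-12 = 1.65298e+13
Lw = 10 * log10(1.65298e+13) = 132.18 dB


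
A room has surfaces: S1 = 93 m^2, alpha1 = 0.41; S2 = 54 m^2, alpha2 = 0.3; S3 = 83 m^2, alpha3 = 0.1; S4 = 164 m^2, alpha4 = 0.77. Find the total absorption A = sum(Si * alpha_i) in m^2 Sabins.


93 * 0.41 = 38.13
54 * 0.3 = 16.2
83 * 0.1 = 8.3
164 * 0.77 = 126.28
A_total = 38.13 + 16.2 + 8.3 + 126.28 = 188.91 m^2


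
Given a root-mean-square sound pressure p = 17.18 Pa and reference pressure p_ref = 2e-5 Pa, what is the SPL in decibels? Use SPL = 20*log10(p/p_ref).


p / p_ref = 17.18 / 2e-5 = 859000
SPL = 20 * log10(859000) = 118.68 dB


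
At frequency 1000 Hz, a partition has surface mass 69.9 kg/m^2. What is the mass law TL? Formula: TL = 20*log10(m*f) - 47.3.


m * f = 69.9 * 1000 = 69900
20*log10(69900) = 96.8895 dB
TL = 96.8895 - 47.3 = 49.59 dB
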